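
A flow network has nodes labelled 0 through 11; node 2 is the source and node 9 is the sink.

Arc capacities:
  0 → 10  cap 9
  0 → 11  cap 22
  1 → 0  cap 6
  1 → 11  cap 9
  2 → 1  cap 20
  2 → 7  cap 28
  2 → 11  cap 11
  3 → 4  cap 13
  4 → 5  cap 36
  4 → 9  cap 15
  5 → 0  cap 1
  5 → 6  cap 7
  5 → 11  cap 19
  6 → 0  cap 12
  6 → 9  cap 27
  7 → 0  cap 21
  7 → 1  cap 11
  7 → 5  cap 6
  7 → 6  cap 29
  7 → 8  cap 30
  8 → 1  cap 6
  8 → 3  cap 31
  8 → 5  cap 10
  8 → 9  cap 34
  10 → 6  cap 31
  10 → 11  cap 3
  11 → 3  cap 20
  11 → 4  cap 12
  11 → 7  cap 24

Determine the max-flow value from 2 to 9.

Maximum flow value: 54

augment #1: 2→7→6→9 bottleneck 27, total now 27
augment #2: 2→7→8→9 bottleneck 1, total now 28
augment #3: 2→11→4→9 bottleneck 11, total now 39
augment #4: 2→1→11→4→9 bottleneck 1, total now 40
augment #5: 2→1→11→3→4→9 bottleneck 3, total now 43
augment #6: 2→1→11→7→8→9 bottleneck 5, total now 48
augment #7: 2→1→0→11→7→8→9 bottleneck 6, total now 54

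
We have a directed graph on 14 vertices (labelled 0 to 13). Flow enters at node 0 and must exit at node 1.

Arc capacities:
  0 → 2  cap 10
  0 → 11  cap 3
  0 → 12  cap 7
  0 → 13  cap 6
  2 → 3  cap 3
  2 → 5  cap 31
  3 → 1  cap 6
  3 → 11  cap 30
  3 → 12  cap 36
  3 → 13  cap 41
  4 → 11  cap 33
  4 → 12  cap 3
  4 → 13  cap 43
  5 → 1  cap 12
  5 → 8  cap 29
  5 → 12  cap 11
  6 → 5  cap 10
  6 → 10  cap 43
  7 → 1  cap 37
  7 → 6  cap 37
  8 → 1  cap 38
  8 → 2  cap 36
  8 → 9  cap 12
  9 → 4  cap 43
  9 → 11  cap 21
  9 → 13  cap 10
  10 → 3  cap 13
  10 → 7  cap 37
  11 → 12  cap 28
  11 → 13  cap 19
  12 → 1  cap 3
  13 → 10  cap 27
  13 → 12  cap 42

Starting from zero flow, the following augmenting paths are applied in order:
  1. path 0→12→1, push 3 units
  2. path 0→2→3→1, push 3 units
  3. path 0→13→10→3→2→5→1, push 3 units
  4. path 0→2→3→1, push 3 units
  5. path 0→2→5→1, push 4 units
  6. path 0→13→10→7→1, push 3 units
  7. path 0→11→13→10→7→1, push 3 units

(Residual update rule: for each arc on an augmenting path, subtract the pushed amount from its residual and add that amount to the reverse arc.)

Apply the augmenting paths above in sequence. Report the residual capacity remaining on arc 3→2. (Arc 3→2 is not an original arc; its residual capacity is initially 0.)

after path 1 (0→12→1, push 3): res(3,2)=0
after path 2 (0→2→3→1, push 3): res(3,2)=3
after path 3 (0→13→10→3→2→5→1, push 3): res(3,2)=0
after path 4 (0→2→3→1, push 3): res(3,2)=3
after path 5 (0→2→5→1, push 4): res(3,2)=3
after path 6 (0→13→10→7→1, push 3): res(3,2)=3
after path 7 (0→11→13→10→7→1, push 3): res(3,2)=3

Residual capacity of (3,2): 3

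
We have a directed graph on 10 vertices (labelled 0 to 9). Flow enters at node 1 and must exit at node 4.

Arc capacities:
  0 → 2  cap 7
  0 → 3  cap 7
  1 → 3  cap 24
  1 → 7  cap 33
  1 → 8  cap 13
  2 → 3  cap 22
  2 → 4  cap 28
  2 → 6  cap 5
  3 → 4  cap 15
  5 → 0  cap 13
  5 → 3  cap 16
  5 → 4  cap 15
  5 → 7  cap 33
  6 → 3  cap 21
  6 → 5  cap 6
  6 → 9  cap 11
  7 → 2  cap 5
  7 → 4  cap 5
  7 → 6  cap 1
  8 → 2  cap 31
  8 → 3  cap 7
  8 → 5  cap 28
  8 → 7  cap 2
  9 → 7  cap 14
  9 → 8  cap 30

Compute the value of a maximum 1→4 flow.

augment #1: 1→3→4 bottleneck 15, total now 15
augment #2: 1→7→4 bottleneck 5, total now 20
augment #3: 1→7→2→4 bottleneck 5, total now 25
augment #4: 1→8→2→4 bottleneck 13, total now 38
augment #5: 1→7→6→5→4 bottleneck 1, total now 39

Maximum flow value: 39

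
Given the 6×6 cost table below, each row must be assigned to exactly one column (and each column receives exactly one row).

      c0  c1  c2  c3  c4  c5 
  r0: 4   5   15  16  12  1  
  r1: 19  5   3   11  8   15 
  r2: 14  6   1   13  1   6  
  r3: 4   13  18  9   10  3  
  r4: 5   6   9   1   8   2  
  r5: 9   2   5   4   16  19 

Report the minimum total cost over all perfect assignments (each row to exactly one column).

Minimum assignment cost: 12

optimal assignment: row0→col5 (cost 1), row1→col2 (cost 3), row2→col4 (cost 1), row3→col0 (cost 4), row4→col3 (cost 1), row5→col1 (cost 2)
total = 1 + 3 + 1 + 4 + 1 + 2 = 12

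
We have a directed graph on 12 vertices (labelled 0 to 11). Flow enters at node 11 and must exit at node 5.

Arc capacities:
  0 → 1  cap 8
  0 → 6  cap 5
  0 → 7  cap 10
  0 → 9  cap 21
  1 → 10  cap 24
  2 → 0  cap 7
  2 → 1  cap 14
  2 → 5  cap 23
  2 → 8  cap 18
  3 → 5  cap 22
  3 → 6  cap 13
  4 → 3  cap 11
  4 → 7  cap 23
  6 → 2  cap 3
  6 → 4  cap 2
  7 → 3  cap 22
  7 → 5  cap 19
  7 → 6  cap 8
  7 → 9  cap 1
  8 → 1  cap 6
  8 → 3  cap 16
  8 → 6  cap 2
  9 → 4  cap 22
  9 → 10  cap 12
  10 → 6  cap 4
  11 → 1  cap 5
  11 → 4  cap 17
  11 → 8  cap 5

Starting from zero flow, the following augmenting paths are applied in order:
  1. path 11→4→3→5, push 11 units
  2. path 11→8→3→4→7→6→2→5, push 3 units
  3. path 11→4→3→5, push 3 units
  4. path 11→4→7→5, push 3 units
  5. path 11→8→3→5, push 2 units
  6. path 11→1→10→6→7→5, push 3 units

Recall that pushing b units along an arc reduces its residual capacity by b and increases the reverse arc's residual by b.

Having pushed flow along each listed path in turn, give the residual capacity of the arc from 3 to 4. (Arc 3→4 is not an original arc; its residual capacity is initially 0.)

Residual capacity of (3,4): 11

after path 1 (11→4→3→5, push 11): res(3,4)=11
after path 2 (11→8→3→4→7→6→2→5, push 3): res(3,4)=8
after path 3 (11→4→3→5, push 3): res(3,4)=11
after path 4 (11→4→7→5, push 3): res(3,4)=11
after path 5 (11→8→3→5, push 2): res(3,4)=11
after path 6 (11→1→10→6→7→5, push 3): res(3,4)=11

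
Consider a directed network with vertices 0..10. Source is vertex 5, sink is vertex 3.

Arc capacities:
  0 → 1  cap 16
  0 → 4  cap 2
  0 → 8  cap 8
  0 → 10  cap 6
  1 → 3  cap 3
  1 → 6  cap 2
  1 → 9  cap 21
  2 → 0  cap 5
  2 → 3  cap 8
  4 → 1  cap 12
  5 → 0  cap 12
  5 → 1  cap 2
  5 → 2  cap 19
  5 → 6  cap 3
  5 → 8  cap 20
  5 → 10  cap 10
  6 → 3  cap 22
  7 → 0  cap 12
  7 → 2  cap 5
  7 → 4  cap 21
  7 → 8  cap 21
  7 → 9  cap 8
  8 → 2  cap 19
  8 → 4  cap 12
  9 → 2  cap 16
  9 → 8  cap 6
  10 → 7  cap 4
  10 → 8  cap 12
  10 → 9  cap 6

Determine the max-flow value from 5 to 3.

augment #1: 5→1→3 bottleneck 2, total now 2
augment #2: 5→2→3 bottleneck 8, total now 10
augment #3: 5→6→3 bottleneck 3, total now 13
augment #4: 5→0→1→3 bottleneck 1, total now 14
augment #5: 5→0→1→6→3 bottleneck 2, total now 16

Maximum flow value: 16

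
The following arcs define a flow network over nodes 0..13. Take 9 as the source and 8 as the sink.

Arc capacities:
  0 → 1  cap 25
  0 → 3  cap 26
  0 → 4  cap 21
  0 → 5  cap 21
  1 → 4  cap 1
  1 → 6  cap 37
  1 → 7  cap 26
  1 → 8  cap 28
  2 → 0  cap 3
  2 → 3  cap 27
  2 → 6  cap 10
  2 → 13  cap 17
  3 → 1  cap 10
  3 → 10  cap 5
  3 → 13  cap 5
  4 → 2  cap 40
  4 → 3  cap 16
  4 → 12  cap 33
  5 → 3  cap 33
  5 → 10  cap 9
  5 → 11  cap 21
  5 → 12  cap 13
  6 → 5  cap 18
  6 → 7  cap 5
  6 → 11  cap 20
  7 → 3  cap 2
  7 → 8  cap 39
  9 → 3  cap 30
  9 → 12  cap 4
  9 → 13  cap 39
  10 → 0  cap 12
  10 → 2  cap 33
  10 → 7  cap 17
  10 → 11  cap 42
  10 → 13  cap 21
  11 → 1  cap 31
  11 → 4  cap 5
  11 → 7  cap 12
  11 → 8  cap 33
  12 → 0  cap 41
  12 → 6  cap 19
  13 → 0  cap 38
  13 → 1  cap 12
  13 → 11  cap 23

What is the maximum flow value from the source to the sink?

augment #1: 9→3→1→8 bottleneck 10, total now 10
augment #2: 9→13→1→8 bottleneck 12, total now 22
augment #3: 9→13→11→8 bottleneck 23, total now 45
augment #4: 9→3→10→7→8 bottleneck 5, total now 50
augment #5: 9→12→0→1→8 bottleneck 4, total now 54
augment #6: 9→13→0→1→8 bottleneck 2, total now 56
augment #7: 9→13→0→1→7→8 bottleneck 2, total now 58
augment #8: 9→3→13→0→1→7→8 bottleneck 5, total now 63

Maximum flow value: 63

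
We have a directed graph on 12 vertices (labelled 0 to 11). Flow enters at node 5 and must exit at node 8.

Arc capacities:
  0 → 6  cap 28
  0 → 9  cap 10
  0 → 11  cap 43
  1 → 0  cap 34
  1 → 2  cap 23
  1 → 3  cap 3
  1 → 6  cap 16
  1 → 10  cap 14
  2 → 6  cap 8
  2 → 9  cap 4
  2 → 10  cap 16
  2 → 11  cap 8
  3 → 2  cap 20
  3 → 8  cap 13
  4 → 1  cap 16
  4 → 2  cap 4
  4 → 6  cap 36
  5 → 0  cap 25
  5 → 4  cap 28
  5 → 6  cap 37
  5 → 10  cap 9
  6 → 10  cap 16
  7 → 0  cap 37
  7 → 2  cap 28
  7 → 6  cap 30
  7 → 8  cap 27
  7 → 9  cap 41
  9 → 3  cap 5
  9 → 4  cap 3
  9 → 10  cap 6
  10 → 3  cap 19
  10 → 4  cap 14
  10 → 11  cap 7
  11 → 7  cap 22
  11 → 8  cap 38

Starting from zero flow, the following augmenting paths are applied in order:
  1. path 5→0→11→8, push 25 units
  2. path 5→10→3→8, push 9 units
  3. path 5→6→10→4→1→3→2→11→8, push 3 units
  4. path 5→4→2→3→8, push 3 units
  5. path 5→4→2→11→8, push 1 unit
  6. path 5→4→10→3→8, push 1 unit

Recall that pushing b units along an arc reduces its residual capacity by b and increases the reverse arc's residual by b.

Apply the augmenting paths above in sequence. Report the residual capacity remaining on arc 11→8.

after path 1 (5→0→11→8, push 25): res(11,8)=13
after path 2 (5→10→3→8, push 9): res(11,8)=13
after path 3 (5→6→10→4→1→3→2→11→8, push 3): res(11,8)=10
after path 4 (5→4→2→3→8, push 3): res(11,8)=10
after path 5 (5→4→2→11→8, push 1): res(11,8)=9
after path 6 (5→4→10→3→8, push 1): res(11,8)=9

Residual capacity of (11,8): 9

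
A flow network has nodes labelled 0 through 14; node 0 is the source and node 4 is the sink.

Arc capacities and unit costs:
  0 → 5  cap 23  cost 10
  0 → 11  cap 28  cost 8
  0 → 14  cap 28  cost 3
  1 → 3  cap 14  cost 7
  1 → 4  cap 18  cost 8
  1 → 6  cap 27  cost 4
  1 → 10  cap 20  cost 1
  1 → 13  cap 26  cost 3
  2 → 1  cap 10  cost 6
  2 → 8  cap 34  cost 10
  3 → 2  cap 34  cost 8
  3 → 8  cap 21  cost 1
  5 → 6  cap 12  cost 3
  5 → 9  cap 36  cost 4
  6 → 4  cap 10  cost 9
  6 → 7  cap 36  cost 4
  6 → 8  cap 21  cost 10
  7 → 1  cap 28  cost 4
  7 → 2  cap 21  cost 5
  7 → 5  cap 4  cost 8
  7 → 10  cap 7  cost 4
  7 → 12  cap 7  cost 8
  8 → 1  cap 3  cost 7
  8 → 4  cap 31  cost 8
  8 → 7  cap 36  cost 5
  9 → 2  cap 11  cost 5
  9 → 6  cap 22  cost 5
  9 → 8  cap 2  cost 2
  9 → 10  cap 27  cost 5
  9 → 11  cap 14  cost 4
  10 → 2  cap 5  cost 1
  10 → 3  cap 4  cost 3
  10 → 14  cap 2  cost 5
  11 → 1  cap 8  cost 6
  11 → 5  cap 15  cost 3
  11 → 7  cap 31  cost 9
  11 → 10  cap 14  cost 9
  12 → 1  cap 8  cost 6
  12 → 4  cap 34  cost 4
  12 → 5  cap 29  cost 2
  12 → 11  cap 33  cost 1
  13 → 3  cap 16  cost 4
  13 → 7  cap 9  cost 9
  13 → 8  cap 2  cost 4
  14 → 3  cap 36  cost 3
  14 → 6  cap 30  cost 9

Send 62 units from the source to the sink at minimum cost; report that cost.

Minimum cost for 62 units: 1369

shortest-cost path #1: 0→14→3→8→4 push 21 @ unit cost 15 (adds 315)
shortest-cost path #2: 0→14→6→4 push 7 @ unit cost 21 (adds 147)
shortest-cost path #3: 0→5→6→4 push 3 @ unit cost 22 (adds 66)
shortest-cost path #4: 0→11→1→4 push 8 @ unit cost 22 (adds 176)
shortest-cost path #5: 0→5→9→8→4 push 2 @ unit cost 24 (adds 48)
shortest-cost path #6: 0→5→6→7→12→4 push 7 @ unit cost 29 (adds 203)
shortest-cost path #7: 0→5→6→7→1→4 push 2 @ unit cost 29 (adds 58)
shortest-cost path #8: 0→11→7→1→4 push 8 @ unit cost 29 (adds 232)
shortest-cost path #9: 0→11→7→6→8→4 push 4 @ unit cost 31 (adds 124)
total cost = 1369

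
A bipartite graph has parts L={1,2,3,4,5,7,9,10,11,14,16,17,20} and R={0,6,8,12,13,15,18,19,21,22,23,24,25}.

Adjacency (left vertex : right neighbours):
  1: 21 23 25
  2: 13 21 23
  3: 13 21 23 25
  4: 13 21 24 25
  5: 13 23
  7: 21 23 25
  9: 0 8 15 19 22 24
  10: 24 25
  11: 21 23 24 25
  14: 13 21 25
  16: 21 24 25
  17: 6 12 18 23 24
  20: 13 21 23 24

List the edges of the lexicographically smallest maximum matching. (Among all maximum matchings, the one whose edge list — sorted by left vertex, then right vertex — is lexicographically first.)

Lex-smallest maximum matching: {(1,21), (2,13), (3,23), (4,24), (7,25), (9,0), (17,6)}

|M| = 7 (so the lex-smallest maximum matching has 7 edges)
process left vertices in ascending order; for each, take the smallest-labelled available neighbour that still permits 7 edges overall, or leave it unmatched if none does
lex-smallest matching: {1-21, 2-13, 3-23, 4-24, 7-25, 9-0, 17-6}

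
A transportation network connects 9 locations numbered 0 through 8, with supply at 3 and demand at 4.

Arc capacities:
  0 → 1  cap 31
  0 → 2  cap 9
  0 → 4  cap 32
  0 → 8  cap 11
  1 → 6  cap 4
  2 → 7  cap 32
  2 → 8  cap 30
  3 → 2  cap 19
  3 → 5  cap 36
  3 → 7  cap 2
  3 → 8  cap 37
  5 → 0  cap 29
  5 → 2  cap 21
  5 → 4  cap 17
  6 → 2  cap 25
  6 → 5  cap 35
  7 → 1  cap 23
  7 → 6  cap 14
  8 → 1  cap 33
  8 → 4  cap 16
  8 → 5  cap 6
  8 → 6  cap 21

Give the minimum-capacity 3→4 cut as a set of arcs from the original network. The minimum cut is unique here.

augment #1: 3→5→4 push 17
augment #2: 3→8→4 push 16
augment #3: 3→5→0→4 push 19
augment #4: 3→8→5→0→4 push 6
augment #5: 3→7→6→5→0→4 push 2
augment #6: 3→8→6→5→0→4 push 2
max flow = 62; residual-reachable set from 3 gives S-side
cut edges (S→T): {(5,0), (5,4), (8,4)} total cap 62

Min-cut arcs: {(5,0), (5,4), (8,4)} (total capacity 62)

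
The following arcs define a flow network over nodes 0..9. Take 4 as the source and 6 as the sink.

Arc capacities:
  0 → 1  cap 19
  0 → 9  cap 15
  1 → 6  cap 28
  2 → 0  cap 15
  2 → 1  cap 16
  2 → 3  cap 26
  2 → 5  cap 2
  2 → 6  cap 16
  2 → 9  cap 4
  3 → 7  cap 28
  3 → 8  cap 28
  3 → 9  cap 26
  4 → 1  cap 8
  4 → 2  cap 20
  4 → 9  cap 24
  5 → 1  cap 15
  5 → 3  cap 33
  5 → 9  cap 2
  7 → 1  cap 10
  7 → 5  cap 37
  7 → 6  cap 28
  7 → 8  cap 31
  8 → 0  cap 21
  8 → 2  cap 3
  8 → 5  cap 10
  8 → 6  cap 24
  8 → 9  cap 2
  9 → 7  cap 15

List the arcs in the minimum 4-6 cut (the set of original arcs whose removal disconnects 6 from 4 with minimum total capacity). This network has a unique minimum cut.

augment #1: 4→1→6 push 8
augment #2: 4→2→6 push 16
augment #3: 4→2→1→6 push 4
augment #4: 4→9→7→6 push 15
max flow = 43; residual-reachable set from 4 gives S-side
cut edges (S→T): {(4,1), (4,2), (9,7)} total cap 43

Min-cut arcs: {(4,1), (4,2), (9,7)} (total capacity 43)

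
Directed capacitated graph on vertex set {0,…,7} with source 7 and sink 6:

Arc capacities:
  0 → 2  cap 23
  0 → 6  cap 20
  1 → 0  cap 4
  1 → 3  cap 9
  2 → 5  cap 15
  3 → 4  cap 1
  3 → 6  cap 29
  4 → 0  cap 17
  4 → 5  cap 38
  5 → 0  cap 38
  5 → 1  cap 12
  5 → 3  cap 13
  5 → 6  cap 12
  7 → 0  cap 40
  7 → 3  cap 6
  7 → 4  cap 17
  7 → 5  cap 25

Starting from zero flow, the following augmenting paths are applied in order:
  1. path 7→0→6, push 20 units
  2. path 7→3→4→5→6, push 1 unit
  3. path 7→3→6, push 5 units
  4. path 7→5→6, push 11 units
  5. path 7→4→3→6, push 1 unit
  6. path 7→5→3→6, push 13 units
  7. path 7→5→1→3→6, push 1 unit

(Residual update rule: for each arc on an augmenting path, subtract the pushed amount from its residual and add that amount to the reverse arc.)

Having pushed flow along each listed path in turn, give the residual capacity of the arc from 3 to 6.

after path 1 (7→0→6, push 20): res(3,6)=29
after path 2 (7→3→4→5→6, push 1): res(3,6)=29
after path 3 (7→3→6, push 5): res(3,6)=24
after path 4 (7→5→6, push 11): res(3,6)=24
after path 5 (7→4→3→6, push 1): res(3,6)=23
after path 6 (7→5→3→6, push 13): res(3,6)=10
after path 7 (7→5→1→3→6, push 1): res(3,6)=9

Residual capacity of (3,6): 9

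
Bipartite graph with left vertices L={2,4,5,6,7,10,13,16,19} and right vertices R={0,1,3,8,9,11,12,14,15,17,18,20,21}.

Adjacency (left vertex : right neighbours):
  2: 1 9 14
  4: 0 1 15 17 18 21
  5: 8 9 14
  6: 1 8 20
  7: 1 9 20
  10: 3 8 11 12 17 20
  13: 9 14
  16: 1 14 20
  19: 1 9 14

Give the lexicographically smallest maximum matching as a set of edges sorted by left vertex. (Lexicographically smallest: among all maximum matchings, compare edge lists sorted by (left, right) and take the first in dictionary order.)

|M| = 7 (so the lex-smallest maximum matching has 7 edges)
process left vertices in ascending order; for each, take the smallest-labelled available neighbour that still permits 7 edges overall, or leave it unmatched if none does
lex-smallest matching: {2-1, 4-0, 5-8, 6-20, 7-9, 10-3, 13-14}

Lex-smallest maximum matching: {(2,1), (4,0), (5,8), (6,20), (7,9), (10,3), (13,14)}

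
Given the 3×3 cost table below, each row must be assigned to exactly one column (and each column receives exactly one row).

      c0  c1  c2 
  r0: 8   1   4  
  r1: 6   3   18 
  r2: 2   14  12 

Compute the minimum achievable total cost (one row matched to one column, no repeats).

Minimum assignment cost: 9

optimal assignment: row0→col2 (cost 4), row1→col1 (cost 3), row2→col0 (cost 2)
total = 4 + 3 + 2 = 9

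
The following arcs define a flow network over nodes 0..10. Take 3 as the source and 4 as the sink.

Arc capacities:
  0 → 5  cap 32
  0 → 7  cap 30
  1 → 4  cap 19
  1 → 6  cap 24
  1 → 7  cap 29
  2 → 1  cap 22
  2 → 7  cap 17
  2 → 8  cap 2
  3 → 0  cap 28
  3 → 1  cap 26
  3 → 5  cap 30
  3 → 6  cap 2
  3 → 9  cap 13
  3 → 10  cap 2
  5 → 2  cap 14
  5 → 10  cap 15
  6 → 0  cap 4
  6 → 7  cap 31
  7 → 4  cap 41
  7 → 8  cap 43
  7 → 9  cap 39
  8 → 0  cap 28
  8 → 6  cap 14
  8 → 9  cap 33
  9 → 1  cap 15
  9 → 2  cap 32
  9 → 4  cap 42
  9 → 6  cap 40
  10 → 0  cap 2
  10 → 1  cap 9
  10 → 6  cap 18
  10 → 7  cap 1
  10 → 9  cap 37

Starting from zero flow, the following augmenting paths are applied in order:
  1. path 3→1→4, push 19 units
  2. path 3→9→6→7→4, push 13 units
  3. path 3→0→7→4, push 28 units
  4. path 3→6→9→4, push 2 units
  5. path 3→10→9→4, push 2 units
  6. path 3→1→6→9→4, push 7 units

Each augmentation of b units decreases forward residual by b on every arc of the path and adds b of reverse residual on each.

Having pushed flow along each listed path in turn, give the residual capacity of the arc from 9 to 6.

Residual capacity of (9,6): 36

after path 1 (3→1→4, push 19): res(9,6)=40
after path 2 (3→9→6→7→4, push 13): res(9,6)=27
after path 3 (3→0→7→4, push 28): res(9,6)=27
after path 4 (3→6→9→4, push 2): res(9,6)=29
after path 5 (3→10→9→4, push 2): res(9,6)=29
after path 6 (3→1→6→9→4, push 7): res(9,6)=36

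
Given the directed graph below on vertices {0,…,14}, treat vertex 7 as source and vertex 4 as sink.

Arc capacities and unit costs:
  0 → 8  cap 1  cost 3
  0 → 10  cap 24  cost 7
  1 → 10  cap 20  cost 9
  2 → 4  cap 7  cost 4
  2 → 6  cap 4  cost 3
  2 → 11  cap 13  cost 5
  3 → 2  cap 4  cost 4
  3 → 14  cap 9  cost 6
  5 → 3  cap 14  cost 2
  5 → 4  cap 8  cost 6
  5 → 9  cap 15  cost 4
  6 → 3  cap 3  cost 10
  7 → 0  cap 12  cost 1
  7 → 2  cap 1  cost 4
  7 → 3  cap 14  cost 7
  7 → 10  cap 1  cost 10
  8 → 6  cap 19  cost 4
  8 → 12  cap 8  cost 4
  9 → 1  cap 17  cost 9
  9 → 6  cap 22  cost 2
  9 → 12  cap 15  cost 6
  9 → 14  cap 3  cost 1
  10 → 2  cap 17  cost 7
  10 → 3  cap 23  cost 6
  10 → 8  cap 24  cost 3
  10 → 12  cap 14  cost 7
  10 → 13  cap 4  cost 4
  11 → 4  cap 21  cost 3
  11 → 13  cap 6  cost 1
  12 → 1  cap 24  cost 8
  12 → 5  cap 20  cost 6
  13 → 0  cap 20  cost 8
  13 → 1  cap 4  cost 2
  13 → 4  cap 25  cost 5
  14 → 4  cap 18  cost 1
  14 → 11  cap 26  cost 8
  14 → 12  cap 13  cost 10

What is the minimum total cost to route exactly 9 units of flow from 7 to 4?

Minimum cost for 9 units: 120

shortest-cost path #1: 7→2→4 push 1 @ unit cost 8 (adds 8)
shortest-cost path #2: 7→3→14→4 push 8 @ unit cost 14 (adds 112)
total cost = 120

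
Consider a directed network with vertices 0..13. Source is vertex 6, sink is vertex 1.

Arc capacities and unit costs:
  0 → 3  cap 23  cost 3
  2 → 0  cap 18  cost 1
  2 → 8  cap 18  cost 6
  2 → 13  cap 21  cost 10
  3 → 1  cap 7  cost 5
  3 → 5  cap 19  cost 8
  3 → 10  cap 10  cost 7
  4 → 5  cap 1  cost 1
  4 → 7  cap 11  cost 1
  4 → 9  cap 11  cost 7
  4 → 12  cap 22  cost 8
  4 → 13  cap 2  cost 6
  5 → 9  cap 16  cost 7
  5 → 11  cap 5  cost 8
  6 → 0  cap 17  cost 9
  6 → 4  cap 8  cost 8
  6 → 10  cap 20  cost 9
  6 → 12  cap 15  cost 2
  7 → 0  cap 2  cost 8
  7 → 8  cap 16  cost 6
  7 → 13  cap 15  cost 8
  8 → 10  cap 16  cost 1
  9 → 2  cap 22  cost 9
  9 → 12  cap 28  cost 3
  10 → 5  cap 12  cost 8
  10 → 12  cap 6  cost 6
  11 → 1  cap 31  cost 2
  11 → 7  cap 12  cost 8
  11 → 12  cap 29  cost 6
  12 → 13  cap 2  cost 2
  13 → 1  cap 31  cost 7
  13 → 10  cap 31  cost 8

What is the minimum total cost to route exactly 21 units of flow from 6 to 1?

shortest-cost path #1: 6→12→13→1 push 2 @ unit cost 11 (adds 22)
shortest-cost path #2: 6→0→3→1 push 7 @ unit cost 17 (adds 119)
shortest-cost path #3: 6→4→5→11→1 push 1 @ unit cost 19 (adds 19)
shortest-cost path #4: 6→4→13→1 push 2 @ unit cost 21 (adds 42)
shortest-cost path #5: 6→4→7→13→1 push 5 @ unit cost 24 (adds 120)
shortest-cost path #6: 6→10→5→11→1 push 4 @ unit cost 27 (adds 108)
total cost = 430

Minimum cost for 21 units: 430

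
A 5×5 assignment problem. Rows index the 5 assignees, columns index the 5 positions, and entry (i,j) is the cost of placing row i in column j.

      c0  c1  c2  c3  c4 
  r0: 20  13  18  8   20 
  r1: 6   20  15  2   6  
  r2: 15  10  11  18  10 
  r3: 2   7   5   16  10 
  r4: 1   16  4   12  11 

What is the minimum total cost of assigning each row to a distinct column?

one of 2 optimal assignments: row0→col3 (cost 8), row1→col4 (cost 6), row2→col1 (cost 10), row3→col0 (cost 2), row4→col2 (cost 4)
total = 8 + 6 + 10 + 2 + 4 = 30

Minimum assignment cost: 30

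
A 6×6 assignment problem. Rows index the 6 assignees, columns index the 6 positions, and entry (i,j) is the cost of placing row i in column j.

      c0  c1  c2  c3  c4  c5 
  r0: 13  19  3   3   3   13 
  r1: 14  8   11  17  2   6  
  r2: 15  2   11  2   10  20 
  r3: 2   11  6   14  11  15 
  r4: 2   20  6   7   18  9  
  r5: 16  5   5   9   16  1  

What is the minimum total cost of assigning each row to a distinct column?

one of 2 optimal assignments: row0→col3 (cost 3), row1→col4 (cost 2), row2→col1 (cost 2), row3→col0 (cost 2), row4→col2 (cost 6), row5→col5 (cost 1)
total = 3 + 2 + 2 + 2 + 6 + 1 = 16

Minimum assignment cost: 16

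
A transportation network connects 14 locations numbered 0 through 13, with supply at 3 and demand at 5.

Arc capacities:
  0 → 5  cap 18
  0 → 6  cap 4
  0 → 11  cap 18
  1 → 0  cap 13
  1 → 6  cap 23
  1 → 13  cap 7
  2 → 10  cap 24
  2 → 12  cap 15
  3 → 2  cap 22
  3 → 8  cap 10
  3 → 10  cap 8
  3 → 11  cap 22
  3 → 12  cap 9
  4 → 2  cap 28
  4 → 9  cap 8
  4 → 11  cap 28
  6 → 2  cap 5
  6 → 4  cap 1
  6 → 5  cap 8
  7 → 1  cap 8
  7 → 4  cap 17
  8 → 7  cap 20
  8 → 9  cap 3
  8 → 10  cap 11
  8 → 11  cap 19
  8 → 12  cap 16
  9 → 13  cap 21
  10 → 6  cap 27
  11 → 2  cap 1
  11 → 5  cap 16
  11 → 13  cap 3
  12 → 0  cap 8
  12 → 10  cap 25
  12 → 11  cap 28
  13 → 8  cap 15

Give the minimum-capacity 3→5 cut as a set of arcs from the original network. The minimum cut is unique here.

Min-cut arcs: {(6,5), (7,1), (11,5), (12,0)} (total capacity 40)

augment #1: 3→11→5 push 16
augment #2: 3→10→6→5 push 8
augment #3: 3→12→0→5 push 8
augment #4: 3→8→7→1→0→5 push 8
max flow = 40; residual-reachable set from 3 gives S-side
cut edges (S→T): {(6,5), (7,1), (11,5), (12,0)} total cap 40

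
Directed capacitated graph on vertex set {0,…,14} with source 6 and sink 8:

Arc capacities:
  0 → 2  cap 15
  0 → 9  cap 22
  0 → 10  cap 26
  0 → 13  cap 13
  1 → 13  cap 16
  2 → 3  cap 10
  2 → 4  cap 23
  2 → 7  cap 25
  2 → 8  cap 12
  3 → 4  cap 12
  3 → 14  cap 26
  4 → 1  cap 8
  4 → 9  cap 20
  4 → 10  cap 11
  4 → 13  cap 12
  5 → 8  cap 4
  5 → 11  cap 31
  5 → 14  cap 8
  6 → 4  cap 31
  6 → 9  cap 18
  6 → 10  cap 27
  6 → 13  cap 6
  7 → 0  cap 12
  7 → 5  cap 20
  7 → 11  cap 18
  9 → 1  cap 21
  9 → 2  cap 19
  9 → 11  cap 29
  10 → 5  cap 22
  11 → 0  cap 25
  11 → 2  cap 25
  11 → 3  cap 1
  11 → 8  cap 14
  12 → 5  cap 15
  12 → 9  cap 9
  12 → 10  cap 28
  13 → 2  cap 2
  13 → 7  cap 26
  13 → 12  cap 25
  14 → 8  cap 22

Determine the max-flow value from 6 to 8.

augment #1: 6→9→2→8 bottleneck 12, total now 12
augment #2: 6→9→11→8 bottleneck 6, total now 18
augment #3: 6→10→5→8 bottleneck 4, total now 22
augment #4: 6→4→9→11→8 bottleneck 8, total now 30
augment #5: 6→10→5→14→8 bottleneck 8, total now 38
augment #6: 6→13→2→3→14→8 bottleneck 2, total now 40
augment #7: 6→4→9→2→3→14→8 bottleneck 7, total now 47
augment #8: 6→4→9→11→3→14→8 bottleneck 1, total now 48
augment #9: 6→4→9→11→2→3→14→8 bottleneck 1, total now 49

Maximum flow value: 49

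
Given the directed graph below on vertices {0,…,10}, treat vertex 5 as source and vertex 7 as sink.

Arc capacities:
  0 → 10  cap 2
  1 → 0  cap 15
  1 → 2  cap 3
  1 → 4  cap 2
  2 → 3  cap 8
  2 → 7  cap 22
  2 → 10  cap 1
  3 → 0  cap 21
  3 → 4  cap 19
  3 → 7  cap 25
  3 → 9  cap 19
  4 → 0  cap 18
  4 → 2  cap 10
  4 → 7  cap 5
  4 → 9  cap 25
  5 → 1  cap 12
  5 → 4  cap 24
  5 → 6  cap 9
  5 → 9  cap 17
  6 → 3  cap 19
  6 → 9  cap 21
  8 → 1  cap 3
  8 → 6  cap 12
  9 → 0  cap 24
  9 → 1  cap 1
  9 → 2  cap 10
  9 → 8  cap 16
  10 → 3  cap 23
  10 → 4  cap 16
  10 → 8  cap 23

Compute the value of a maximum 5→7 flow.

augment #1: 5→4→7 bottleneck 5, total now 5
augment #2: 5→1→2→7 bottleneck 3, total now 8
augment #3: 5→4→2→7 bottleneck 10, total now 18
augment #4: 5→6→3→7 bottleneck 9, total now 27
augment #5: 5→9→2→7 bottleneck 9, total now 36
augment #6: 5→9→2→3→7 bottleneck 1, total now 37
augment #7: 5→1→0→10→3→7 bottleneck 2, total now 39
augment #8: 5→9→8→6→3→7 bottleneck 7, total now 46
augment #9: 5→4→9→8→6→3→7 bottleneck 3, total now 49

Maximum flow value: 49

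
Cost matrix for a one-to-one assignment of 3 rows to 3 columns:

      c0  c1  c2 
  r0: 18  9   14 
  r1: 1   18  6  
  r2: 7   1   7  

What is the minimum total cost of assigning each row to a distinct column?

optimal assignment: row0→col2 (cost 14), row1→col0 (cost 1), row2→col1 (cost 1)
total = 14 + 1 + 1 = 16

Minimum assignment cost: 16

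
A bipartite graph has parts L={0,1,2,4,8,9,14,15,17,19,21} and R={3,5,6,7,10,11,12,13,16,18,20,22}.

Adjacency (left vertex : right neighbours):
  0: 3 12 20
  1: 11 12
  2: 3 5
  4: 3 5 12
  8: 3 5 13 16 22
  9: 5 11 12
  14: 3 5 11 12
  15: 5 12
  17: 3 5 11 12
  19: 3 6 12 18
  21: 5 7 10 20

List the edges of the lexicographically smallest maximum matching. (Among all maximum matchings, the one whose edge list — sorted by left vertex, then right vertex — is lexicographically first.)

Lex-smallest maximum matching: {(0,20), (1,11), (2,3), (4,5), (8,13), (9,12), (19,6), (21,7)}

|M| = 8 (so the lex-smallest maximum matching has 8 edges)
process left vertices in ascending order; for each, take the smallest-labelled available neighbour that still permits 8 edges overall, or leave it unmatched if none does
lex-smallest matching: {0-20, 1-11, 2-3, 4-5, 8-13, 9-12, 19-6, 21-7}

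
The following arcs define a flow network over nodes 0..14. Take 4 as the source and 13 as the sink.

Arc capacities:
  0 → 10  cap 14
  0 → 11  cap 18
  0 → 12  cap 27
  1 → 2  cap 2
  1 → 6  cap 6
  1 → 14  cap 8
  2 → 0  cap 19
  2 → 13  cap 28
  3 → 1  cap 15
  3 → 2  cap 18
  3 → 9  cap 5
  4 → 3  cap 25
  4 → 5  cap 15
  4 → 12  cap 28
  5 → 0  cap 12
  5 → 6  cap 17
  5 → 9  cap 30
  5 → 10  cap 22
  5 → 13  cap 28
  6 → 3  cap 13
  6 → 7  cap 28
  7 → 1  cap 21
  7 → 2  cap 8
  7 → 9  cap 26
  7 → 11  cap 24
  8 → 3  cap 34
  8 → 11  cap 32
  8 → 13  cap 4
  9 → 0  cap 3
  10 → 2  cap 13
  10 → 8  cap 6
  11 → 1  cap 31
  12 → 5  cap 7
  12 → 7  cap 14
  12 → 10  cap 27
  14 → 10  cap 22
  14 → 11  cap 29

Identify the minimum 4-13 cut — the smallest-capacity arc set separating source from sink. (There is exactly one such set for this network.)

Min-cut arcs: {(2,13), (4,5), (8,13), (12,5)} (total capacity 54)

augment #1: 4→5→13 push 15
augment #2: 4→3→2→13 push 18
augment #3: 4→12→5→13 push 7
augment #4: 4→3→1→2→13 push 2
augment #5: 4→12→7→2→13 push 8
augment #6: 4→12→10→8→13 push 4
max flow = 54; residual-reachable set from 4 gives S-side
cut edges (S→T): {(2,13), (4,5), (8,13), (12,5)} total cap 54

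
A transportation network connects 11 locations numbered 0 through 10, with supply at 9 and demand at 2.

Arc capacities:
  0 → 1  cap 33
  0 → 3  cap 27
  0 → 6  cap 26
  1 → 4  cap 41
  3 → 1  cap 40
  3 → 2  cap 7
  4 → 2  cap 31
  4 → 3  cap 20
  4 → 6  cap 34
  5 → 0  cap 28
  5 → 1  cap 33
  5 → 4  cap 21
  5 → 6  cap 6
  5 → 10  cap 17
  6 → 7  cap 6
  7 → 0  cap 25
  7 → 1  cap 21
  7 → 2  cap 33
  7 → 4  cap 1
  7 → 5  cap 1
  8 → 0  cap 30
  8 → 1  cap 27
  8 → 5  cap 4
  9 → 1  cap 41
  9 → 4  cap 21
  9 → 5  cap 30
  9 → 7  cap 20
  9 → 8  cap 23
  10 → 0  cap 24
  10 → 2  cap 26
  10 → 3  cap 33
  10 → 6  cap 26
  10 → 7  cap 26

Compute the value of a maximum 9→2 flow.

Maximum flow value: 81

augment #1: 9→4→2 bottleneck 21, total now 21
augment #2: 9→7→2 bottleneck 20, total now 41
augment #3: 9→1→4→2 bottleneck 10, total now 51
augment #4: 9→5→10→2 bottleneck 17, total now 68
augment #5: 9→1→4→3→2 bottleneck 7, total now 75
augment #6: 9→5→6→7→2 bottleneck 6, total now 81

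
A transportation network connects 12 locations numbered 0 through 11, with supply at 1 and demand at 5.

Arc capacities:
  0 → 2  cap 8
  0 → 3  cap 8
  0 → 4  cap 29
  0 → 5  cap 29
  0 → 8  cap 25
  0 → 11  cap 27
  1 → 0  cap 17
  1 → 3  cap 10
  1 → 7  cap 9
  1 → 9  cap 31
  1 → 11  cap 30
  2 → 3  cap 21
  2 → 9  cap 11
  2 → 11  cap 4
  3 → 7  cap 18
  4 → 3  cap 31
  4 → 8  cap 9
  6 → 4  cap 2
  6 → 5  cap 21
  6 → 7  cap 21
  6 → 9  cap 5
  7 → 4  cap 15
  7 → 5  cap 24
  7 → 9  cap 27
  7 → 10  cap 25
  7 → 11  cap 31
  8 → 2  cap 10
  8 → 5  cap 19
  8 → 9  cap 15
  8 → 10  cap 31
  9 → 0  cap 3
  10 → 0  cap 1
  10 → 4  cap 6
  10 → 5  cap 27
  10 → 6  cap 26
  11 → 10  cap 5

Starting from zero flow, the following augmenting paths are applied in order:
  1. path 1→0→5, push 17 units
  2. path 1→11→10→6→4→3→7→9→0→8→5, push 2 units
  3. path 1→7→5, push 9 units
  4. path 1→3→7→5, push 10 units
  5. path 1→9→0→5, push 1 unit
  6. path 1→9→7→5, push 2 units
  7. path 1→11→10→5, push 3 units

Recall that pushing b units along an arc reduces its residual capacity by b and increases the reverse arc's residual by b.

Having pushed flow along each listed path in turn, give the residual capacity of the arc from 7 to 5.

after path 1 (1→0→5, push 17): res(7,5)=24
after path 2 (1→11→10→6→4→3→7→9→0→8→5, push 2): res(7,5)=24
after path 3 (1→7→5, push 9): res(7,5)=15
after path 4 (1→3→7→5, push 10): res(7,5)=5
after path 5 (1→9→0→5, push 1): res(7,5)=5
after path 6 (1→9→7→5, push 2): res(7,5)=3
after path 7 (1→11→10→5, push 3): res(7,5)=3

Residual capacity of (7,5): 3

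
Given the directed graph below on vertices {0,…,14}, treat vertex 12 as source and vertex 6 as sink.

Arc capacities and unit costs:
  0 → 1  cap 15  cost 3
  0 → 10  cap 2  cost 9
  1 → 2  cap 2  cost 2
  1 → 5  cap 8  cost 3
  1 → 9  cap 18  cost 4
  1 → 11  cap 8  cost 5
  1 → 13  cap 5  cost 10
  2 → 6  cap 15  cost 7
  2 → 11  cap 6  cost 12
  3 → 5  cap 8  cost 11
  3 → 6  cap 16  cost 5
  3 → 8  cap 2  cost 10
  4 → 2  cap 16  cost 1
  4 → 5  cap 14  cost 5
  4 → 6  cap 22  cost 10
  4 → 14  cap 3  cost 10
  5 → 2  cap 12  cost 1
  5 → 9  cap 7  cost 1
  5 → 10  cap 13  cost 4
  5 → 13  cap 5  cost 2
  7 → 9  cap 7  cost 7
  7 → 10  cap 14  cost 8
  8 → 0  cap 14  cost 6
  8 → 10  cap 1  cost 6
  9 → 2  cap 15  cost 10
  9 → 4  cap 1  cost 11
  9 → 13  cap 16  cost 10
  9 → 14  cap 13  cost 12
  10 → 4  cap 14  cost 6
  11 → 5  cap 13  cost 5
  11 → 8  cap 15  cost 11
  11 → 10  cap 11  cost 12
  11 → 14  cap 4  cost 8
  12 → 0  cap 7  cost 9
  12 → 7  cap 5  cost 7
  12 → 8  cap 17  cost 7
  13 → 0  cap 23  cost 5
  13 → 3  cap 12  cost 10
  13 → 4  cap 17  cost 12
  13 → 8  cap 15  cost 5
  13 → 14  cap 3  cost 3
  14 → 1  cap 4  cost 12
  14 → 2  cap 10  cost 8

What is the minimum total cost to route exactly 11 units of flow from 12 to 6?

Minimum cost for 11 units: 265

shortest-cost path #1: 12→0→1→2→6 push 2 @ unit cost 21 (adds 42)
shortest-cost path #2: 12→0→1→5→2→6 push 5 @ unit cost 23 (adds 115)
shortest-cost path #3: 12→8→10→4→2→6 push 1 @ unit cost 27 (adds 27)
shortest-cost path #4: 12→8→0→1→5→2→6 push 3 @ unit cost 27 (adds 81)
total cost = 265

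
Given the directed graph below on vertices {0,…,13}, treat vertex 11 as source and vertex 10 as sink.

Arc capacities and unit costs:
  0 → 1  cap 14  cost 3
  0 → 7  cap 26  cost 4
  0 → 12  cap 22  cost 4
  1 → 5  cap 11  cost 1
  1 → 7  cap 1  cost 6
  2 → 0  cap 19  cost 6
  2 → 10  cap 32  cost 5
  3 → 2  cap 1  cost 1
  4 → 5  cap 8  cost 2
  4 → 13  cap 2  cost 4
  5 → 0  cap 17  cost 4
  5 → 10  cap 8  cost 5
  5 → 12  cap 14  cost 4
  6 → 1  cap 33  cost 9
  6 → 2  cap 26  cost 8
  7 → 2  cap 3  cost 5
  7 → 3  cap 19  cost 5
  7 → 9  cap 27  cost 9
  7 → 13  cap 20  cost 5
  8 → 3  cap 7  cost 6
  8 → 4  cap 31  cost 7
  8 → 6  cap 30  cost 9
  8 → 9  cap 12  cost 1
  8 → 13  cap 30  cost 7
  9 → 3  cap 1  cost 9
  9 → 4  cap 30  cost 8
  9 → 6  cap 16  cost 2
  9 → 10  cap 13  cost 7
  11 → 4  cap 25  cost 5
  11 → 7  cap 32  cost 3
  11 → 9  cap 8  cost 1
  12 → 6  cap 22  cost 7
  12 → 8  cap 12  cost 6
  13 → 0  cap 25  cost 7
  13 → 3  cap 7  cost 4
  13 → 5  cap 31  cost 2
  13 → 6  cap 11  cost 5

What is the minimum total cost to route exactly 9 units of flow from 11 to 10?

Minimum cost for 9 units: 76

shortest-cost path #1: 11→9→10 push 8 @ unit cost 8 (adds 64)
shortest-cost path #2: 11→4→5→10 push 1 @ unit cost 12 (adds 12)
total cost = 76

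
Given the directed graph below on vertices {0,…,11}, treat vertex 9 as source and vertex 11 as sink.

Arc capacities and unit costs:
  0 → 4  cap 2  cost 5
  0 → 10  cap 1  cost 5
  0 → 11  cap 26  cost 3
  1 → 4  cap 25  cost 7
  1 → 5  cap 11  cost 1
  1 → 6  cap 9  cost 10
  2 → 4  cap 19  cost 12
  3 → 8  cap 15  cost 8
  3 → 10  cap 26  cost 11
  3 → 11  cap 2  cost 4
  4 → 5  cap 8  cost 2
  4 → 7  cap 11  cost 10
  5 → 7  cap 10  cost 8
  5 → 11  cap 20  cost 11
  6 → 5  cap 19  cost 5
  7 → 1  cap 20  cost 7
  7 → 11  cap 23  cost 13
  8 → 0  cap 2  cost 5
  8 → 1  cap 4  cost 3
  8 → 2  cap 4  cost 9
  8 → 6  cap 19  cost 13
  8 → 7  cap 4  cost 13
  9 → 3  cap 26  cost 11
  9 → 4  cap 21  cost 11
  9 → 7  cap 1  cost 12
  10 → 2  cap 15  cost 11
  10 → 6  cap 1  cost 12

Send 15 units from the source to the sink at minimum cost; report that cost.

shortest-cost path #1: 9→3→11 push 2 @ unit cost 15 (adds 30)
shortest-cost path #2: 9→4→5→11 push 8 @ unit cost 24 (adds 192)
shortest-cost path #3: 9→7→11 push 1 @ unit cost 25 (adds 25)
shortest-cost path #4: 9→3→8→0→11 push 2 @ unit cost 27 (adds 54)
shortest-cost path #5: 9→4→7→11 push 2 @ unit cost 34 (adds 68)
total cost = 369

Minimum cost for 15 units: 369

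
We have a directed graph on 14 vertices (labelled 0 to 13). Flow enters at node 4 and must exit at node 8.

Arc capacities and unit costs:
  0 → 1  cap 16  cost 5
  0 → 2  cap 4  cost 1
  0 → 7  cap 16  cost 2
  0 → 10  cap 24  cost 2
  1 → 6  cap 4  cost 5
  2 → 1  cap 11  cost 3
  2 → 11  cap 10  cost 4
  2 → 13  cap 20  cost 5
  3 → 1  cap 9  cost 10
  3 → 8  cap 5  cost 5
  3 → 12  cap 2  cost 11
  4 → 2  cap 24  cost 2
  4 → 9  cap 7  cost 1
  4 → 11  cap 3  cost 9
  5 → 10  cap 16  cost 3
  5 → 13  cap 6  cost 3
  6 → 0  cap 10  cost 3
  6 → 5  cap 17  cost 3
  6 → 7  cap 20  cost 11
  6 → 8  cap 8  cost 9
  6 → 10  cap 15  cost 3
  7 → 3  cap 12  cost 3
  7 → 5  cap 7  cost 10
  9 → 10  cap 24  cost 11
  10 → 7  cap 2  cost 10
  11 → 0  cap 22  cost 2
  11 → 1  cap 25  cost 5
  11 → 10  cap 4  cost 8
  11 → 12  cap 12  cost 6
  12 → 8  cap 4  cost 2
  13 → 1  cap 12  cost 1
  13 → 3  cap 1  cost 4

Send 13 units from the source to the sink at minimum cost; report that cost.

Minimum cost for 13 units: 220

shortest-cost path #1: 4→2→11→12→8 push 4 @ unit cost 14 (adds 56)
shortest-cost path #2: 4→2→13→3→8 push 1 @ unit cost 16 (adds 16)
shortest-cost path #3: 4→2→11→0→7→3→8 push 4 @ unit cost 18 (adds 72)
shortest-cost path #4: 4→2→1→6→8 push 4 @ unit cost 19 (adds 76)
total cost = 220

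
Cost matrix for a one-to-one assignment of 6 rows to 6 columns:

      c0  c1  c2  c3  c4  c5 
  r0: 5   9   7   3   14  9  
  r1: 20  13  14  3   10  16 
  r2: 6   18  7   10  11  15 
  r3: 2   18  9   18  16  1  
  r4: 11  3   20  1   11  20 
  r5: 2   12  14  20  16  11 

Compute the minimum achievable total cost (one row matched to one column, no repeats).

optimal assignment: row0→col3 (cost 3), row1→col4 (cost 10), row2→col2 (cost 7), row3→col5 (cost 1), row4→col1 (cost 3), row5→col0 (cost 2)
total = 3 + 10 + 7 + 1 + 3 + 2 = 26

Minimum assignment cost: 26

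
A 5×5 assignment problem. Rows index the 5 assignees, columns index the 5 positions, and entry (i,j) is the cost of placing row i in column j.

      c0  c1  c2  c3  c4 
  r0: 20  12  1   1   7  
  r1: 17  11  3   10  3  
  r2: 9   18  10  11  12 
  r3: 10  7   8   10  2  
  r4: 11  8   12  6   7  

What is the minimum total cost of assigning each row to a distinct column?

Minimum assignment cost: 23

optimal assignment: row0→col3 (cost 1), row1→col2 (cost 3), row2→col0 (cost 9), row3→col4 (cost 2), row4→col1 (cost 8)
total = 1 + 3 + 9 + 2 + 8 = 23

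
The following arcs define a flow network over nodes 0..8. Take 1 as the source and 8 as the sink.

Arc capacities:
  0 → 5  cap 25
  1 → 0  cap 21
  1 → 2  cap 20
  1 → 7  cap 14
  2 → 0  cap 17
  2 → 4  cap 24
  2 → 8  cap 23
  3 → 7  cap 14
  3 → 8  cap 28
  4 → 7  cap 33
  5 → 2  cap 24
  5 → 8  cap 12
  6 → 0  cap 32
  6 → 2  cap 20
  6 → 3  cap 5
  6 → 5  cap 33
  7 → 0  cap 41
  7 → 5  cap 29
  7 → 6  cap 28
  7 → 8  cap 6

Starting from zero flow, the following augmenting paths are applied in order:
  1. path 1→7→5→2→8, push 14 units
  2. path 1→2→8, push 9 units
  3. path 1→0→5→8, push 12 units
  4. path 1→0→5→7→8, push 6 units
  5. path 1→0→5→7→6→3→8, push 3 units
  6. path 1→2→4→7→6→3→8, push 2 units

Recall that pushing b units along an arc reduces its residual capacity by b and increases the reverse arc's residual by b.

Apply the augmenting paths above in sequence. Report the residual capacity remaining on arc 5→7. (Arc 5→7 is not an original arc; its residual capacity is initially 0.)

Residual capacity of (5,7): 5

after path 1 (1→7→5→2→8, push 14): res(5,7)=14
after path 2 (1→2→8, push 9): res(5,7)=14
after path 3 (1→0→5→8, push 12): res(5,7)=14
after path 4 (1→0→5→7→8, push 6): res(5,7)=8
after path 5 (1→0→5→7→6→3→8, push 3): res(5,7)=5
after path 6 (1→2→4→7→6→3→8, push 2): res(5,7)=5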